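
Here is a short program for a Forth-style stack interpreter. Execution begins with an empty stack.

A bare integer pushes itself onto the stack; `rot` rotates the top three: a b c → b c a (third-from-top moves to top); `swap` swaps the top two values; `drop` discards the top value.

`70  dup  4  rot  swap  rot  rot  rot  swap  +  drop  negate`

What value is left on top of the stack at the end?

-70

70     → 70
dup    → 70 70
4      → 70 70 4
rot    → 70 4 70
swap   → 70 70 4
rot    → 70 4 70
rot    → 4 70 70
rot    → 70 70 4
swap   → 70 4 70
+      → 70 74
drop   → 70
negate → -70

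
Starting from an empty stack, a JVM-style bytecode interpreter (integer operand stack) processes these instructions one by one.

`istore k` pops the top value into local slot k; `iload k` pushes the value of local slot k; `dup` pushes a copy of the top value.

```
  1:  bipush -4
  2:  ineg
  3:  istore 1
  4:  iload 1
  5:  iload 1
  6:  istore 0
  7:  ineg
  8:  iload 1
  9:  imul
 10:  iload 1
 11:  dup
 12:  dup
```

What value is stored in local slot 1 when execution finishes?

4

bipush -4 -> [-4]
ineg      -> [4]
istore 1  -> []
iload 1   -> [4]
iload 1   -> [4, 4]
istore 0  -> [4]
ineg      -> [-4]
iload 1   -> [-4, 4]
imul      -> [-16]
iload 1   -> [-16, 4]
dup       -> [-16, 4, 4]
dup       -> [-16, 4, 4, 4]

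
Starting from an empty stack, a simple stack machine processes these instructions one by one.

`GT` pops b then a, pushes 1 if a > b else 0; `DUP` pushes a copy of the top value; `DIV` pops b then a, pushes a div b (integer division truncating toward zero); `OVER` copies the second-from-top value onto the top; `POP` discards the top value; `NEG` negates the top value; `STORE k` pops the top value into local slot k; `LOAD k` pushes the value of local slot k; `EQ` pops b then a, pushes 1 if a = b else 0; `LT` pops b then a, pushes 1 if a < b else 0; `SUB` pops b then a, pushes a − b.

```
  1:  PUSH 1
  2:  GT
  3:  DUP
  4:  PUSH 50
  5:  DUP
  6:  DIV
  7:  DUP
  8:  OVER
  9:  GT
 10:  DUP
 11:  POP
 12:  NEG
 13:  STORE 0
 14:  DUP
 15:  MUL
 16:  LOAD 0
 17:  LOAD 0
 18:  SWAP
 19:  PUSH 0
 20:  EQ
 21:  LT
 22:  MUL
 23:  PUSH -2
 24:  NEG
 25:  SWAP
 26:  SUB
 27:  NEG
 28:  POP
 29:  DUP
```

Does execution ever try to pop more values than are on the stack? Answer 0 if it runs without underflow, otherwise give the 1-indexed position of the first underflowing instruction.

2

PUSH 1 : [1]
GT  — needs 2 operands, stack has 1 → underflow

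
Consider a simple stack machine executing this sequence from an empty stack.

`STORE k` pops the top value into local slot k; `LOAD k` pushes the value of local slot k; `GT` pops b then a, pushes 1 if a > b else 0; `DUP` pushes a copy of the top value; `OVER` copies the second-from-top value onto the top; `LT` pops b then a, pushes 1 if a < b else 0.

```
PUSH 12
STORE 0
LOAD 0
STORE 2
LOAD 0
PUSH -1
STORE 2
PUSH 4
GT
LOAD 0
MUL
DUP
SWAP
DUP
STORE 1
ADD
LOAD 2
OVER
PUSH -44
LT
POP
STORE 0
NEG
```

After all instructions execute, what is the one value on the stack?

PUSH 12  → [12]
STORE 0  → []
LOAD 0   → [12]
STORE 2  → []
LOAD 0   → [12]
PUSH -1  → [12, -1]
STORE 2  → [12]
PUSH 4   → [12, 4]
GT       → [1]
LOAD 0   → [1, 12]
MUL      → [12]
DUP      → [12, 12]
SWAP     → [12, 12]
DUP      → [12, 12, 12]
STORE 1  → [12, 12]
ADD      → [24]
LOAD 2   → [24, -1]
OVER     → [24, -1, 24]
PUSH -44 → [24, -1, 24, -44]
LT       → [24, -1, 0]
POP      → [24, -1]
STORE 0  → [24]
NEG      → [-24]

-24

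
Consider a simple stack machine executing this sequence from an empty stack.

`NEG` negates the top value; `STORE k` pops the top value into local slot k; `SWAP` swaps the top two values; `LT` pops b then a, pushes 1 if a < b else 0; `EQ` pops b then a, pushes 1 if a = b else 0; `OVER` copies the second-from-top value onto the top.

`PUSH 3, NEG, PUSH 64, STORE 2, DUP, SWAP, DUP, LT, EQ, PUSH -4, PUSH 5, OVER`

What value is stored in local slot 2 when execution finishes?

PUSH 3  → 3
NEG     → -3
PUSH 64 → -3 64
STORE 2 → -3
DUP     → -3 -3
SWAP    → -3 -3
DUP     → -3 -3 -3
LT      → -3 0
EQ      → 0
PUSH -4 → 0 -4
PUSH 5  → 0 -4 5
OVER    → 0 -4 5 -4

64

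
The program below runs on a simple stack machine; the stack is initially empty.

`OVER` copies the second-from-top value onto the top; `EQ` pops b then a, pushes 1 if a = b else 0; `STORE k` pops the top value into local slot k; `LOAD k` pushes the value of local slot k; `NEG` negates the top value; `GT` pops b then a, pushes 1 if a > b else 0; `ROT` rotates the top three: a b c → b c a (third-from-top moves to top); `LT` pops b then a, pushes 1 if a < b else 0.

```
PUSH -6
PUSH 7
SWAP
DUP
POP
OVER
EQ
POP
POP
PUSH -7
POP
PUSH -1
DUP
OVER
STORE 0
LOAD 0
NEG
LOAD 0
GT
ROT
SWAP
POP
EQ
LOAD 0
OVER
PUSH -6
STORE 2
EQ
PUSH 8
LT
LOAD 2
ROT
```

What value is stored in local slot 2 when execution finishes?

PUSH -6 : -6
PUSH 7  : -6 7
SWAP    : 7 -6
DUP     : 7 -6 -6
POP     : 7 -6
OVER    : 7 -6 7
EQ      : 7 0
POP     : 7
POP     : (empty)
PUSH -7 : -7
POP     : (empty)
PUSH -1 : -1
DUP     : -1 -1
OVER    : -1 -1 -1
STORE 0 : -1 -1
LOAD 0  : -1 -1 -1
NEG     : -1 -1 1
LOAD 0  : -1 -1 1 -1
GT      : -1 -1 1
ROT     : -1 1 -1
SWAP    : -1 -1 1
POP     : -1 -1
EQ      : 1
LOAD 0  : 1 -1
OVER    : 1 -1 1
PUSH -6 : 1 -1 1 -6
STORE 2 : 1 -1 1
EQ      : 1 0
PUSH 8  : 1 0 8
LT      : 1 1
LOAD 2  : 1 1 -6
ROT     : 1 -6 1

-6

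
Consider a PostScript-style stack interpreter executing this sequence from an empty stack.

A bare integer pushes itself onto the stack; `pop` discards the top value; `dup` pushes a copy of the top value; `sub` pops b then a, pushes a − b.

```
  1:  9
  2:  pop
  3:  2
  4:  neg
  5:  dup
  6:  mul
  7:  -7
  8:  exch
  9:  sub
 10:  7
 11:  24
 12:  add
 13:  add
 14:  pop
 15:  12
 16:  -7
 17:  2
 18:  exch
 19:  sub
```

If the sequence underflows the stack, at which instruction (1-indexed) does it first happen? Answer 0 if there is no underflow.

0

9    : 9
pop  : (empty)
2    : 2
neg  : -2
dup  : -2 -2
mul  : 4
-7   : 4 -7
exch : -7 4
sub  : -11
7    : -11 7
24   : -11 7 24
add  : -11 31
add  : 20
pop  : (empty)
12   : 12
-7   : 12 -7
2    : 12 -7 2
exch : 12 2 -7
sub  : 12 9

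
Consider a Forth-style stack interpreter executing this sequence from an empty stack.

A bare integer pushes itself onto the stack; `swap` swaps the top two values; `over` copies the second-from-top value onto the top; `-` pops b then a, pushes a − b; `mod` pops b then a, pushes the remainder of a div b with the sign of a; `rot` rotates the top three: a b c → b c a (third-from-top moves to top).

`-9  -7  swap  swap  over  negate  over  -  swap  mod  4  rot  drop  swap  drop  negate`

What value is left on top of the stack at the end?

-9     -> -9
-7     -> -9 -7
swap   -> -7 -9
swap   -> -9 -7
over   -> -9 -7 -9
negate -> -9 -7 9
over   -> -9 -7 9 -7
-      -> -9 -7 16
swap   -> -9 16 -7
mod    -> -9 2
4      -> -9 2 4
rot    -> 2 4 -9
drop   -> 2 4
swap   -> 4 2
drop   -> 4
negate -> -4

-4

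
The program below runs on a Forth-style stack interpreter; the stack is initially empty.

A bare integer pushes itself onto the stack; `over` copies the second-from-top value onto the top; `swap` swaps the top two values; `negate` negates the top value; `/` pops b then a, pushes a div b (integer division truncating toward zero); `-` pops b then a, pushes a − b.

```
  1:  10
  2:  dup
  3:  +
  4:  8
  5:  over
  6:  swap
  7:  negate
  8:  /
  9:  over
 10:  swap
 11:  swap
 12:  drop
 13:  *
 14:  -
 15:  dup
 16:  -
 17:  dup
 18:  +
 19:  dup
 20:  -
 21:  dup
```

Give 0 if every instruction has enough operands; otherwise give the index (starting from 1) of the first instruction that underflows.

14

10      [10]
dup     [10, 10]
+       [20]
8       [20, 8]
over    [20, 8, 20]
swap    [20, 20, 8]
negate  [20, 20, -8]
/       [20, -2]
over    [20, -2, 20]
swap    [20, 20, -2]
swap    [20, -2, 20]
drop    [20, -2]
*       [-40]
-  — needs 2 operands, stack has 1 → underflow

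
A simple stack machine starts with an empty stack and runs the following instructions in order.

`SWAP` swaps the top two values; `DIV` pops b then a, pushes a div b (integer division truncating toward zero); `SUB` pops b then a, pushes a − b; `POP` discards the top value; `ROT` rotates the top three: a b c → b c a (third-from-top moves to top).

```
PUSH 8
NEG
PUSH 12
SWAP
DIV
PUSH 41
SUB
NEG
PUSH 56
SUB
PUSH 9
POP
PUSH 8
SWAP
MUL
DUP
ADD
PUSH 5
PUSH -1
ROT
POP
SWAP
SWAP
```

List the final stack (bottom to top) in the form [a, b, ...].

PUSH 8   8
NEG      -8
PUSH 12  -8 12
SWAP     12 -8
DIV      -1
PUSH 41  -1 41
SUB      -42
NEG      42
PUSH 56  42 56
SUB      -14
PUSH 9   -14 9
POP      -14
PUSH 8   -14 8
SWAP     8 -14
MUL      -112
DUP      -112 -112
ADD      -224
PUSH 5   -224 5
PUSH -1  -224 5 -1
ROT      5 -1 -224
POP      5 -1
SWAP     -1 5
SWAP     5 -1

[5, -1]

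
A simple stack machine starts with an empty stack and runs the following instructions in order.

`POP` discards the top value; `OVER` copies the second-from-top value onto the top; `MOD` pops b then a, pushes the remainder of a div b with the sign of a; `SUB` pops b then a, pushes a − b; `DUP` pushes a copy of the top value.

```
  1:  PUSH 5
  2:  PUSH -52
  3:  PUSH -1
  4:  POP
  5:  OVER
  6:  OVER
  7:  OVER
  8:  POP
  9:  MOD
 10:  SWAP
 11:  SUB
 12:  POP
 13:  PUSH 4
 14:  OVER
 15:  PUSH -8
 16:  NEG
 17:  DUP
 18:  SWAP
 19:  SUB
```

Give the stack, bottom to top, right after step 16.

[5, 4, 5, 8]

PUSH 5   → 5
PUSH -52 → 5 -52
PUSH -1  → 5 -52 -1
POP      → 5 -52
OVER     → 5 -52 5
OVER     → 5 -52 5 -52
OVER     → 5 -52 5 -52 5
POP      → 5 -52 5 -52
MOD      → 5 -52 5
SWAP     → 5 5 -52
SUB      → 5 57
POP      → 5
PUSH 4   → 5 4
OVER     → 5 4 5
PUSH -8  → 5 4 5 -8
NEG      → 5 4 5 8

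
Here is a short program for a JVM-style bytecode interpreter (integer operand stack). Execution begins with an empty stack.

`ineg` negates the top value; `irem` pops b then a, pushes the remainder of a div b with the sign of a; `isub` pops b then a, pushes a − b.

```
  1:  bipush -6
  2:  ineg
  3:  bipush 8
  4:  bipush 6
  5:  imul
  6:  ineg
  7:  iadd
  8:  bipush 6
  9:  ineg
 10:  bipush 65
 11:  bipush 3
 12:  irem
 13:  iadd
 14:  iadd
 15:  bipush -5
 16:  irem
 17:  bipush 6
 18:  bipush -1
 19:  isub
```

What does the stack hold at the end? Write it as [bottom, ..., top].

[-1, 7]

bipush -6 → [-6]
ineg      → [6]
bipush 8  → [6, 8]
bipush 6  → [6, 8, 6]
imul      → [6, 48]
ineg      → [6, -48]
iadd      → [-42]
bipush 6  → [-42, 6]
ineg      → [-42, -6]
bipush 65 → [-42, -6, 65]
bipush 3  → [-42, -6, 65, 3]
irem      → [-42, -6, 2]
iadd      → [-42, -4]
iadd      → [-46]
bipush -5 → [-46, -5]
irem      → [-1]
bipush 6  → [-1, 6]
bipush -1 → [-1, 6, -1]
isub      → [-1, 7]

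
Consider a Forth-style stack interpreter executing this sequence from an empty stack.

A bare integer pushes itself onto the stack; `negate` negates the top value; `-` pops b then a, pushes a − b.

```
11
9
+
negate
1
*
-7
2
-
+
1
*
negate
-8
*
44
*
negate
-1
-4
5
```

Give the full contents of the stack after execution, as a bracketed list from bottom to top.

[10208, -1, -4, 5]

11     : 11
9      : 11 9
+      : 20
negate : -20
1      : -20 1
*      : -20
-7     : -20 -7
2      : -20 -7 2
-      : -20 -9
+      : -29
1      : -29 1
*      : -29
negate : 29
-8     : 29 -8
*      : -232
44     : -232 44
*      : -10208
negate : 10208
-1     : 10208 -1
-4     : 10208 -1 -4
5      : 10208 -1 -4 5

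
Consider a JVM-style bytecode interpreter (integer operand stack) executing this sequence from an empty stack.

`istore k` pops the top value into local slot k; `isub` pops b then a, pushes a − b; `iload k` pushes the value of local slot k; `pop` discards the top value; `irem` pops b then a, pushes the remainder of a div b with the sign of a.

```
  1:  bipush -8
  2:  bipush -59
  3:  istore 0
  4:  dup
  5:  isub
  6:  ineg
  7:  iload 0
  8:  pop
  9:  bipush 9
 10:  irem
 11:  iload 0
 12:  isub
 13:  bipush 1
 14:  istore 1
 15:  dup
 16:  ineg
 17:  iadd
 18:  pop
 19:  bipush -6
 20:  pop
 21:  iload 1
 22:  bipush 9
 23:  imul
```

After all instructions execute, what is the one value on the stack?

9

bipush -8  : [-8]
bipush -59 : [-8, -59]
istore 0   : [-8]
dup        : [-8, -8]
isub       : [0]
ineg       : [0]
iload 0    : [0, -59]
pop        : [0]
bipush 9   : [0, 9]
irem       : [0]
iload 0    : [0, -59]
isub       : [59]
bipush 1   : [59, 1]
istore 1   : [59]
dup        : [59, 59]
ineg       : [59, -59]
iadd       : [0]
pop        : []
bipush -6  : [-6]
pop        : []
iload 1    : [1]
bipush 9   : [1, 9]
imul       : [9]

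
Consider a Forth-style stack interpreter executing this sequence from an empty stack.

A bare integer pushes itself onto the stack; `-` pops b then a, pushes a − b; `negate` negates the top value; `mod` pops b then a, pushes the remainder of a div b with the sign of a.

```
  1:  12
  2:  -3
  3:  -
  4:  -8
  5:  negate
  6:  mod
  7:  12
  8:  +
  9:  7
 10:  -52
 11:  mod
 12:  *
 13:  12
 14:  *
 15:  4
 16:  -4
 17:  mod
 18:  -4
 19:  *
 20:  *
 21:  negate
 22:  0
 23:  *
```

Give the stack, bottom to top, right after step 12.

12     -> [12]
-3     -> [12, -3]
-      -> [15]
-8     -> [15, -8]
negate -> [15, 8]
mod    -> [7]
12     -> [7, 12]
+      -> [19]
7      -> [19, 7]
-52    -> [19, 7, -52]
mod    -> [19, 7]
*      -> [133]

[133]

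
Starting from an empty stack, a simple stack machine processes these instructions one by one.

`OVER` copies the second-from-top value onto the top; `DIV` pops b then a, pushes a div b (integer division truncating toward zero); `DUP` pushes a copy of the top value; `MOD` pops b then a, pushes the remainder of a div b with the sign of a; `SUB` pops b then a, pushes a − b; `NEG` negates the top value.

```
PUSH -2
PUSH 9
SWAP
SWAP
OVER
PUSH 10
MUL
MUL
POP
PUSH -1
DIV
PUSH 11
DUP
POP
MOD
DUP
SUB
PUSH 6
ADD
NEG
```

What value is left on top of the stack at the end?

PUSH -2 : [-2]
PUSH 9  : [-2, 9]
SWAP    : [9, -2]
SWAP    : [-2, 9]
OVER    : [-2, 9, -2]
PUSH 10 : [-2, 9, -2, 10]
MUL     : [-2, 9, -20]
MUL     : [-2, -180]
POP     : [-2]
PUSH -1 : [-2, -1]
DIV     : [2]
PUSH 11 : [2, 11]
DUP     : [2, 11, 11]
POP     : [2, 11]
MOD     : [2]
DUP     : [2, 2]
SUB     : [0]
PUSH 6  : [0, 6]
ADD     : [6]
NEG     : [-6]

-6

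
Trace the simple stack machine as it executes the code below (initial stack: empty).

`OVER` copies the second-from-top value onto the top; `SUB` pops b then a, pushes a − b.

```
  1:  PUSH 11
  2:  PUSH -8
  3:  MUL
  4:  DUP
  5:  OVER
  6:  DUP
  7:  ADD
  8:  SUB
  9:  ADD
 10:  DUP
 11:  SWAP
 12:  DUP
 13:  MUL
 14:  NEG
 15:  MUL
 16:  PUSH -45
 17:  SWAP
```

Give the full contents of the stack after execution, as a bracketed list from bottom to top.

PUSH 11  : 11
PUSH -8  : 11 -8
MUL      : -88
DUP      : -88 -88
OVER     : -88 -88 -88
DUP      : -88 -88 -88 -88
ADD      : -88 -88 -176
SUB      : -88 88
ADD      : 0
DUP      : 0 0
SWAP     : 0 0
DUP      : 0 0 0
MUL      : 0 0
NEG      : 0 0
MUL      : 0
PUSH -45 : 0 -45
SWAP     : -45 0

[-45, 0]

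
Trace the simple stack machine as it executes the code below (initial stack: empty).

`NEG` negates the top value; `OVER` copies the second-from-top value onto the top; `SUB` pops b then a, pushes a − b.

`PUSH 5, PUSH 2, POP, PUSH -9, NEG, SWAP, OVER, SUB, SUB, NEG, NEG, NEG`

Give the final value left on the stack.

-13

PUSH 5   [5]
PUSH 2   [5, 2]
POP      [5]
PUSH -9  [5, -9]
NEG      [5, 9]
SWAP     [9, 5]
OVER     [9, 5, 9]
SUB      [9, -4]
SUB      [13]
NEG      [-13]
NEG      [13]
NEG      [-13]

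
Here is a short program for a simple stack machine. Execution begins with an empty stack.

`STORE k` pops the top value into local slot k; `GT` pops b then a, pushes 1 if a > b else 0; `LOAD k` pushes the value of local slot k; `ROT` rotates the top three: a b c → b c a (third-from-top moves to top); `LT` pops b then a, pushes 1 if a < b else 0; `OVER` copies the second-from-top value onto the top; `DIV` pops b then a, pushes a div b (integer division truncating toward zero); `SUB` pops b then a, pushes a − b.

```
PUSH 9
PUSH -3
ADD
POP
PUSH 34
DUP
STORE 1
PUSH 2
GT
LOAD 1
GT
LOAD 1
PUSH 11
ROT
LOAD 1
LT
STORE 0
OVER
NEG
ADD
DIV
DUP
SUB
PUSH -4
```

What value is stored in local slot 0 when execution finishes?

PUSH 9  → 9
PUSH -3 → 9 -3
ADD     → 6
POP     → (empty)
PUSH 34 → 34
DUP     → 34 34
STORE 1 → 34
PUSH 2  → 34 2
GT      → 1
LOAD 1  → 1 34
GT      → 0
LOAD 1  → 0 34
PUSH 11 → 0 34 11
ROT     → 34 11 0
LOAD 1  → 34 11 0 34
LT      → 34 11 1
STORE 0 → 34 11
OVER    → 34 11 34
NEG     → 34 11 -34
ADD     → 34 -23
DIV     → -1
DUP     → -1 -1
SUB     → 0
PUSH -4 → 0 -4

1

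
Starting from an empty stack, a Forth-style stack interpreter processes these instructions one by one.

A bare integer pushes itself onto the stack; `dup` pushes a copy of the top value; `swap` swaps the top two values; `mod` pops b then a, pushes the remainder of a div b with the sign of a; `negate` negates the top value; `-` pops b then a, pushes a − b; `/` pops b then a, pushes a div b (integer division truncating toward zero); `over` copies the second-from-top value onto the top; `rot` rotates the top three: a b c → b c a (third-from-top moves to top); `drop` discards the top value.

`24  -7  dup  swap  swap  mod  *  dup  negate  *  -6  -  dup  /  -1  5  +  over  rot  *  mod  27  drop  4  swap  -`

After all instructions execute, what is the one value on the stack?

24     → [24]
-7     → [24, -7]
dup    → [24, -7, -7]
swap   → [24, -7, -7]
swap   → [24, -7, -7]
mod    → [24, 0]
*      → [0]
dup    → [0, 0]
negate → [0, 0]
*      → [0]
-6     → [0, -6]
-      → [6]
dup    → [6, 6]
/      → [1]
-1     → [1, -1]
5      → [1, -1, 5]
+      → [1, 4]
over   → [1, 4, 1]
rot    → [4, 1, 1]
*      → [4, 1]
mod    → [0]
27     → [0, 27]
drop   → [0]
4      → [0, 4]
swap   → [4, 0]
-      → [4]

4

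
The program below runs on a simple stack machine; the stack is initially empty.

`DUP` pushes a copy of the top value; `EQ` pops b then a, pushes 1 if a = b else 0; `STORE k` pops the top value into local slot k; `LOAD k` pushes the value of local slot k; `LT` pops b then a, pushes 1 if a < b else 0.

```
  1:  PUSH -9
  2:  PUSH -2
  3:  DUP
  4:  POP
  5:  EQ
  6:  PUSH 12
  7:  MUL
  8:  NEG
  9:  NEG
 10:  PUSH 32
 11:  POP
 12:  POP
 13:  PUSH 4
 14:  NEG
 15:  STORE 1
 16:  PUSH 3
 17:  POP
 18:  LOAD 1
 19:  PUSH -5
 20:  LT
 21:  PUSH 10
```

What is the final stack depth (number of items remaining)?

PUSH -9  [-9]
PUSH -2  [-9, -2]
DUP      [-9, -2, -2]
POP      [-9, -2]
EQ       [0]
PUSH 12  [0, 12]
MUL      [0]
NEG      [0]
NEG      [0]
PUSH 32  [0, 32]
POP      [0]
POP      []
PUSH 4   [4]
NEG      [-4]
STORE 1  []
PUSH 3   [3]
POP      []
LOAD 1   [-4]
PUSH -5  [-4, -5]
LT       [0]
PUSH 10  [0, 10]

2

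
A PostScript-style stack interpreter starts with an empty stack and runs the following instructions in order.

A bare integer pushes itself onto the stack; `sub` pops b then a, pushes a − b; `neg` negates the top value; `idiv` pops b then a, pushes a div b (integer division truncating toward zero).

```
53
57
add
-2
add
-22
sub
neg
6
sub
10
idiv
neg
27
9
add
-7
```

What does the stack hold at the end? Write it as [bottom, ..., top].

53   -> 53
57   -> 53 57
add  -> 110
-2   -> 110 -2
add  -> 108
-22  -> 108 -22
sub  -> 130
neg  -> -130
6    -> -130 6
sub  -> -136
10   -> -136 10
idiv -> -13
neg  -> 13
27   -> 13 27
9    -> 13 27 9
add  -> 13 36
-7   -> 13 36 -7

[13, 36, -7]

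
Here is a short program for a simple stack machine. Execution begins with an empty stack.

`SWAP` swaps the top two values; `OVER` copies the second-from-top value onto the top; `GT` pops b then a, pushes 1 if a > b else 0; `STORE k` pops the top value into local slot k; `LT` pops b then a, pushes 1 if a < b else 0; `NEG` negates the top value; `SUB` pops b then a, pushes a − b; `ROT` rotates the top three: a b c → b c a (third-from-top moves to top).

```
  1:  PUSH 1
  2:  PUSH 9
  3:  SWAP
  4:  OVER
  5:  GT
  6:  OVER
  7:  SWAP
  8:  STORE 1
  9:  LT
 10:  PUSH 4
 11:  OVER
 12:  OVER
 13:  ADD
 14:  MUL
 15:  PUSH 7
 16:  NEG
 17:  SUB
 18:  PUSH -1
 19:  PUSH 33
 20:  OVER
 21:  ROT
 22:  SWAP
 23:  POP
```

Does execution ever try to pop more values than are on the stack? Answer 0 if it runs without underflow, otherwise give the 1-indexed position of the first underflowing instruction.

PUSH 1  -> [1]
PUSH 9  -> [1, 9]
SWAP    -> [9, 1]
OVER    -> [9, 1, 9]
GT      -> [9, 0]
OVER    -> [9, 0, 9]
SWAP    -> [9, 9, 0]
STORE 1 -> [9, 9]
LT      -> [0]
PUSH 4  -> [0, 4]
OVER    -> [0, 4, 0]
OVER    -> [0, 4, 0, 4]
ADD     -> [0, 4, 4]
MUL     -> [0, 16]
PUSH 7  -> [0, 16, 7]
NEG     -> [0, 16, -7]
SUB     -> [0, 23]
PUSH -1 -> [0, 23, -1]
PUSH 33 -> [0, 23, -1, 33]
OVER    -> [0, 23, -1, 33, -1]
ROT     -> [0, 23, 33, -1, -1]
SWAP    -> [0, 23, 33, -1, -1]
POP     -> [0, 23, 33, -1]

0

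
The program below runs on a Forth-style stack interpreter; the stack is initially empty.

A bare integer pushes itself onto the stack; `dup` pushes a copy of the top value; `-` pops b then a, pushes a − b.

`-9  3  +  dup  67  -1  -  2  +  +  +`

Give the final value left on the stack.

58

-9  -> -9
3   -> -9 3
+   -> -6
dup -> -6 -6
67  -> -6 -6 67
-1  -> -6 -6 67 -1
-   -> -6 -6 68
2   -> -6 -6 68 2
+   -> -6 -6 70
+   -> -6 64
+   -> 58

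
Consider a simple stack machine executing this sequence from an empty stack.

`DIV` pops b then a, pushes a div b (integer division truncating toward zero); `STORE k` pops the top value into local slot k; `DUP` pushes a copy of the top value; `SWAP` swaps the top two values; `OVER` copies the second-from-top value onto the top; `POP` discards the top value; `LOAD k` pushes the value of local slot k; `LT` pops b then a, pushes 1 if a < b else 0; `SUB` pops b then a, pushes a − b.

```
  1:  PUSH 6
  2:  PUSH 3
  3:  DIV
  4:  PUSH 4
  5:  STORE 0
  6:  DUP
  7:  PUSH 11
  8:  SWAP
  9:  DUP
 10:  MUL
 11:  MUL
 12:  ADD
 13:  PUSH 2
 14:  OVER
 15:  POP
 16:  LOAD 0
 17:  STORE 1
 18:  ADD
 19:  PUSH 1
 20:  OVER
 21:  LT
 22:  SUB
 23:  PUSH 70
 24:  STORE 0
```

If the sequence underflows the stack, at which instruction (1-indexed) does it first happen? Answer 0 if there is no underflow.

0

PUSH 6   6
PUSH 3   6 3
DIV      2
PUSH 4   2 4
STORE 0  2
DUP      2 2
PUSH 11  2 2 11
SWAP     2 11 2
DUP      2 11 2 2
MUL      2 11 4
MUL      2 44
ADD      46
PUSH 2   46 2
OVER     46 2 46
POP      46 2
LOAD 0   46 2 4
STORE 1  46 2
ADD      48
PUSH 1   48 1
OVER     48 1 48
LT       48 1
SUB      47
PUSH 70  47 70
STORE 0  47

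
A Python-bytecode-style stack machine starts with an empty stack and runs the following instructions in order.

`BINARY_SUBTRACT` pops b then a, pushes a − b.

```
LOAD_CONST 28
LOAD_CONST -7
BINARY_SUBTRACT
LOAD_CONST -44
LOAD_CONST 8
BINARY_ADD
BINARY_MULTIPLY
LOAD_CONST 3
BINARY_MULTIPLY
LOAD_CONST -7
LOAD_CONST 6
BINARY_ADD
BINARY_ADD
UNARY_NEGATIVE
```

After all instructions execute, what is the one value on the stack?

3781

LOAD_CONST 28    [28]
LOAD_CONST -7    [28, -7]
BINARY_SUBTRACT  [35]
LOAD_CONST -44   [35, -44]
LOAD_CONST 8     [35, -44, 8]
BINARY_ADD       [35, -36]
BINARY_MULTIPLY  [-1260]
LOAD_CONST 3     [-1260, 3]
BINARY_MULTIPLY  [-3780]
LOAD_CONST -7    [-3780, -7]
LOAD_CONST 6     [-3780, -7, 6]
BINARY_ADD       [-3780, -1]
BINARY_ADD       [-3781]
UNARY_NEGATIVE   [3781]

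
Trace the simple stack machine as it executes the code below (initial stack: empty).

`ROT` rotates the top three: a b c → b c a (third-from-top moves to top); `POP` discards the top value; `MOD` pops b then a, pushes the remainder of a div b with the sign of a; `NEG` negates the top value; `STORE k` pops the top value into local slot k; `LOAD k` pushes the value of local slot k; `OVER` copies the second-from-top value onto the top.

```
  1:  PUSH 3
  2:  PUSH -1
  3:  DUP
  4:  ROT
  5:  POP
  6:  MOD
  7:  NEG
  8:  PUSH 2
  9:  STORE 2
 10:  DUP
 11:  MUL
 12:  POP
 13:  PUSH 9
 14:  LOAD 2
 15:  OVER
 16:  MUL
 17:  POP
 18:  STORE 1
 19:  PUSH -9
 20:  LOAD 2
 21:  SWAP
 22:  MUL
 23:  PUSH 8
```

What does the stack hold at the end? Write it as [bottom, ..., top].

PUSH 3  : 3
PUSH -1 : 3 -1
DUP     : 3 -1 -1
ROT     : -1 -1 3
POP     : -1 -1
MOD     : 0
NEG     : 0
PUSH 2  : 0 2
STORE 2 : 0
DUP     : 0 0
MUL     : 0
POP     : (empty)
PUSH 9  : 9
LOAD 2  : 9 2
OVER    : 9 2 9
MUL     : 9 18
POP     : 9
STORE 1 : (empty)
PUSH -9 : -9
LOAD 2  : -9 2
SWAP    : 2 -9
MUL     : -18
PUSH 8  : -18 8

[-18, 8]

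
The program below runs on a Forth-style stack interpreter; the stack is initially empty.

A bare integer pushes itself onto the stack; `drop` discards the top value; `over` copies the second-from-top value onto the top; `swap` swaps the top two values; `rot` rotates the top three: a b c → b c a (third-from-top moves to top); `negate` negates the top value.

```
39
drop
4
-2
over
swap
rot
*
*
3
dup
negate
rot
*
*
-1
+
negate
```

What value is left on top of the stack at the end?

39     -> 39
drop   -> (empty)
4      -> 4
-2     -> 4 -2
over   -> 4 -2 4
swap   -> 4 4 -2
rot    -> 4 -2 4
*      -> 4 -8
*      -> -32
3      -> -32 3
dup    -> -32 3 3
negate -> -32 3 -3
rot    -> 3 -3 -32
*      -> 3 96
*      -> 288
-1     -> 288 -1
+      -> 287
negate -> -287

-287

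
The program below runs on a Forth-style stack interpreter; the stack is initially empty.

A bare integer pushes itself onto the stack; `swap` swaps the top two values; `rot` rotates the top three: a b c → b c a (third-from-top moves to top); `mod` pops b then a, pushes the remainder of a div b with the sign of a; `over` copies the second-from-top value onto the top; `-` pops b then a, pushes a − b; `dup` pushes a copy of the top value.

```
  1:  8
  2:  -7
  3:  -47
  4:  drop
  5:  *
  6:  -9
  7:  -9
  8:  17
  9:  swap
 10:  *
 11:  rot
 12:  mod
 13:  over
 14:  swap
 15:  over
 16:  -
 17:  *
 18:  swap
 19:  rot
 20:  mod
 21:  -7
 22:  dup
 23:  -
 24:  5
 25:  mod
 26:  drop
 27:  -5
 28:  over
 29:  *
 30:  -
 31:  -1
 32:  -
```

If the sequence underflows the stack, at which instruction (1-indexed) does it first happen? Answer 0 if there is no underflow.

19

8    : 8
-7   : 8 -7
-47  : 8 -7 -47
drop : 8 -7
*    : -56
-9   : -56 -9
-9   : -56 -9 -9
17   : -56 -9 -9 17
swap : -56 -9 17 -9
*    : -56 -9 -153
rot  : -9 -153 -56
mod  : -9 -41
over : -9 -41 -9
swap : -9 -9 -41
over : -9 -9 -41 -9
-    : -9 -9 -32
*    : -9 288
swap : 288 -9
rot  — needs 3 operands, stack has 2 → underflow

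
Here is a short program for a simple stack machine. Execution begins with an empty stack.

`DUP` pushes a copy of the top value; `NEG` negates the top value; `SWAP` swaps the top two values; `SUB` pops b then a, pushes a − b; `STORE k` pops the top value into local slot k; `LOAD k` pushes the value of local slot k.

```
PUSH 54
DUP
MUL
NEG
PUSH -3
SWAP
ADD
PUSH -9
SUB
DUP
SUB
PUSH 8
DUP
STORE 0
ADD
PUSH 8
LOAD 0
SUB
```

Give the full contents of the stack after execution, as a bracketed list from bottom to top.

PUSH 54 : [54]
DUP     : [54, 54]
MUL     : [2916]
NEG     : [-2916]
PUSH -3 : [-2916, -3]
SWAP    : [-3, -2916]
ADD     : [-2919]
PUSH -9 : [-2919, -9]
SUB     : [-2910]
DUP     : [-2910, -2910]
SUB     : [0]
PUSH 8  : [0, 8]
DUP     : [0, 8, 8]
STORE 0 : [0, 8]
ADD     : [8]
PUSH 8  : [8, 8]
LOAD 0  : [8, 8, 8]
SUB     : [8, 0]

[8, 0]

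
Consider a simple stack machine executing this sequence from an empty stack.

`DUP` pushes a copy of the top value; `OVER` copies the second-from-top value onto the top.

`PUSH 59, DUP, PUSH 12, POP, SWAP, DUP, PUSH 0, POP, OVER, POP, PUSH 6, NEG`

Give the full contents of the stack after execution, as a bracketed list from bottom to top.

[59, 59, 59, -6]

PUSH 59 → 59
DUP     → 59 59
PUSH 12 → 59 59 12
POP     → 59 59
SWAP    → 59 59
DUP     → 59 59 59
PUSH 0  → 59 59 59 0
POP     → 59 59 59
OVER    → 59 59 59 59
POP     → 59 59 59
PUSH 6  → 59 59 59 6
NEG     → 59 59 59 -6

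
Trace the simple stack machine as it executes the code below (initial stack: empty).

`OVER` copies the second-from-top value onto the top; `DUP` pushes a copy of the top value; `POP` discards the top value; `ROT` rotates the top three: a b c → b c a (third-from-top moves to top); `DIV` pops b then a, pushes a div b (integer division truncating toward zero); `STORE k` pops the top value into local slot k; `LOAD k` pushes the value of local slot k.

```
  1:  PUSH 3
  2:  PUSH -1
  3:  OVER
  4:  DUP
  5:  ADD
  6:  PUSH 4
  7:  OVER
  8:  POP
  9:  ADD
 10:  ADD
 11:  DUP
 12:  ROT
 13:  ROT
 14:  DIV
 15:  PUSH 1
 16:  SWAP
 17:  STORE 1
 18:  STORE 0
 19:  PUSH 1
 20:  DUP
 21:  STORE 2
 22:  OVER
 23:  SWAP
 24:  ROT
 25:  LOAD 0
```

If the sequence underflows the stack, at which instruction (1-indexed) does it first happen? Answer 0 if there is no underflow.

PUSH 3  → [3]
PUSH -1 → [3, -1]
OVER    → [3, -1, 3]
DUP     → [3, -1, 3, 3]
ADD     → [3, -1, 6]
PUSH 4  → [3, -1, 6, 4]
OVER    → [3, -1, 6, 4, 6]
POP     → [3, -1, 6, 4]
ADD     → [3, -1, 10]
ADD     → [3, 9]
DUP     → [3, 9, 9]
ROT     → [9, 9, 3]
ROT     → [9, 3, 9]
DIV     → [9, 0]
PUSH 1  → [9, 0, 1]
SWAP    → [9, 1, 0]
STORE 1 → [9, 1]
STORE 0 → [9]
PUSH 1  → [9, 1]
DUP     → [9, 1, 1]
STORE 2 → [9, 1]
OVER    → [9, 1, 9]
SWAP    → [9, 9, 1]
ROT     → [9, 1, 9]
LOAD 0  → [9, 1, 9, 1]

0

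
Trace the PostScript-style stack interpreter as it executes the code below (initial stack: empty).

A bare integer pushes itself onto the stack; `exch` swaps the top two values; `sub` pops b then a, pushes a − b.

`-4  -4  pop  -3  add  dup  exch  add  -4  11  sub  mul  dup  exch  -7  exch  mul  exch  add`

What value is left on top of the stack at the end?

-1260

-4   -> -4
-4   -> -4 -4
pop  -> -4
-3   -> -4 -3
add  -> -7
dup  -> -7 -7
exch -> -7 -7
add  -> -14
-4   -> -14 -4
11   -> -14 -4 11
sub  -> -14 -15
mul  -> 210
dup  -> 210 210
exch -> 210 210
-7   -> 210 210 -7
exch -> 210 -7 210
mul  -> 210 -1470
exch -> -1470 210
add  -> -1260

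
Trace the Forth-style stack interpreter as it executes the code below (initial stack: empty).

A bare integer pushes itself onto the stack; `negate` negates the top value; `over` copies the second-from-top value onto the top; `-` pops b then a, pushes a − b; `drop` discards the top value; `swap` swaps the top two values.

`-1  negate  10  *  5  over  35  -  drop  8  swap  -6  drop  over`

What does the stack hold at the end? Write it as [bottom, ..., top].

-1     : [-1]
negate : [1]
10     : [1, 10]
*      : [10]
5      : [10, 5]
over   : [10, 5, 10]
35     : [10, 5, 10, 35]
-      : [10, 5, -25]
drop   : [10, 5]
8      : [10, 5, 8]
swap   : [10, 8, 5]
-6     : [10, 8, 5, -6]
drop   : [10, 8, 5]
over   : [10, 8, 5, 8]

[10, 8, 5, 8]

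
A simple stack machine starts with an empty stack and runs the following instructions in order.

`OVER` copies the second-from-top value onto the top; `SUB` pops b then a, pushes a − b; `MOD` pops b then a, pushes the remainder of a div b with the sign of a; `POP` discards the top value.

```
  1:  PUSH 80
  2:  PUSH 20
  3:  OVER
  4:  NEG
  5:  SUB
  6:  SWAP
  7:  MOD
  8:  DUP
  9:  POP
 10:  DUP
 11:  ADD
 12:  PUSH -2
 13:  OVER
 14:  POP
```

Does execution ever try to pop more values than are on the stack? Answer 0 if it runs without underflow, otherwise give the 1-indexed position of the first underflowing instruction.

0

PUSH 80 -> 80
PUSH 20 -> 80 20
OVER    -> 80 20 80
NEG     -> 80 20 -80
SUB     -> 80 100
SWAP    -> 100 80
MOD     -> 20
DUP     -> 20 20
POP     -> 20
DUP     -> 20 20
ADD     -> 40
PUSH -2 -> 40 -2
OVER    -> 40 -2 40
POP     -> 40 -2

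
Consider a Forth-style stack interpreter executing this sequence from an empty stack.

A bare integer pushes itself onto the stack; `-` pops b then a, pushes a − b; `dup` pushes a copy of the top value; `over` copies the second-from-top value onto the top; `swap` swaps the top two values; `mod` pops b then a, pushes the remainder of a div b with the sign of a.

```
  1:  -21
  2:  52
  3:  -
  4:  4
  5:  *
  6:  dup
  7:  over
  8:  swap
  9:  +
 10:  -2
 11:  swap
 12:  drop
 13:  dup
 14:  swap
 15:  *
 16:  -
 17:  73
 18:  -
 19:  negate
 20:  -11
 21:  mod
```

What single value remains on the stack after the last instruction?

-21    : [-21]
52     : [-21, 52]
-      : [-73]
4      : [-73, 4]
*      : [-292]
dup    : [-292, -292]
over   : [-292, -292, -292]
swap   : [-292, -292, -292]
+      : [-292, -584]
-2     : [-292, -584, -2]
swap   : [-292, -2, -584]
drop   : [-292, -2]
dup    : [-292, -2, -2]
swap   : [-292, -2, -2]
*      : [-292, 4]
-      : [-296]
73     : [-296, 73]
-      : [-369]
negate : [369]
-11    : [369, -11]
mod    : [6]

6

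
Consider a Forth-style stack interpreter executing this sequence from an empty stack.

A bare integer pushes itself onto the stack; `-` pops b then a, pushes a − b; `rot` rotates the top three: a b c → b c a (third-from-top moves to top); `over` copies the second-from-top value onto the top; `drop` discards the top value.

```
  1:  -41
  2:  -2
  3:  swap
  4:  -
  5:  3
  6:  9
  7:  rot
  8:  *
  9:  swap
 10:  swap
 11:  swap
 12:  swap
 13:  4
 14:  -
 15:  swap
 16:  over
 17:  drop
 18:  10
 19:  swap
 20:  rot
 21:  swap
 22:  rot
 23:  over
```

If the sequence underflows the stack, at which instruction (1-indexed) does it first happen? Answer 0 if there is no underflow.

-41  -> -41
-2   -> -41 -2
swap -> -2 -41
-    -> 39
3    -> 39 3
9    -> 39 3 9
rot  -> 3 9 39
*    -> 3 351
swap -> 351 3
swap -> 3 351
swap -> 351 3
swap -> 3 351
4    -> 3 351 4
-    -> 3 347
swap -> 347 3
over -> 347 3 347
drop -> 347 3
10   -> 347 3 10
swap -> 347 10 3
rot  -> 10 3 347
swap -> 10 347 3
rot  -> 347 3 10
over -> 347 3 10 3

0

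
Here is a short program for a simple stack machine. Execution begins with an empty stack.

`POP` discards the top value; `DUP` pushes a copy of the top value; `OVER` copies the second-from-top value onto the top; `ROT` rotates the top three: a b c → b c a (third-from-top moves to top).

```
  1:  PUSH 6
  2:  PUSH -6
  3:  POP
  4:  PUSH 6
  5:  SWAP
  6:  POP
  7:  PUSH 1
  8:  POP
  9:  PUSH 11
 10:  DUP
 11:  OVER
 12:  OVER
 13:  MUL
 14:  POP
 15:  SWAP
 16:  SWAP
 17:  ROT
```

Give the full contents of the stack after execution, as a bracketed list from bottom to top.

[11, 11, 6]

PUSH 6  -> [6]
PUSH -6 -> [6, -6]
POP     -> [6]
PUSH 6  -> [6, 6]
SWAP    -> [6, 6]
POP     -> [6]
PUSH 1  -> [6, 1]
POP     -> [6]
PUSH 11 -> [6, 11]
DUP     -> [6, 11, 11]
OVER    -> [6, 11, 11, 11]
OVER    -> [6, 11, 11, 11, 11]
MUL     -> [6, 11, 11, 121]
POP     -> [6, 11, 11]
SWAP    -> [6, 11, 11]
SWAP    -> [6, 11, 11]
ROT     -> [11, 11, 6]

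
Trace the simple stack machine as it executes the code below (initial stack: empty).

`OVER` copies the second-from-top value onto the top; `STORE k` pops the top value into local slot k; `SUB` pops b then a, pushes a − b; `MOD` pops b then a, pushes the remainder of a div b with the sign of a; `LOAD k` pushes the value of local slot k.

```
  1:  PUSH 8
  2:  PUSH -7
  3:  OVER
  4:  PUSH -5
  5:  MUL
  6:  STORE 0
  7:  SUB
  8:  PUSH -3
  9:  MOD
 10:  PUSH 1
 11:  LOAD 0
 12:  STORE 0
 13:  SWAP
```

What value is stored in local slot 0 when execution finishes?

PUSH 8  : 8
PUSH -7 : 8 -7
OVER    : 8 -7 8
PUSH -5 : 8 -7 8 -5
MUL     : 8 -7 -40
STORE 0 : 8 -7
SUB     : 15
PUSH -3 : 15 -3
MOD     : 0
PUSH 1  : 0 1
LOAD 0  : 0 1 -40
STORE 0 : 0 1
SWAP    : 1 0

-40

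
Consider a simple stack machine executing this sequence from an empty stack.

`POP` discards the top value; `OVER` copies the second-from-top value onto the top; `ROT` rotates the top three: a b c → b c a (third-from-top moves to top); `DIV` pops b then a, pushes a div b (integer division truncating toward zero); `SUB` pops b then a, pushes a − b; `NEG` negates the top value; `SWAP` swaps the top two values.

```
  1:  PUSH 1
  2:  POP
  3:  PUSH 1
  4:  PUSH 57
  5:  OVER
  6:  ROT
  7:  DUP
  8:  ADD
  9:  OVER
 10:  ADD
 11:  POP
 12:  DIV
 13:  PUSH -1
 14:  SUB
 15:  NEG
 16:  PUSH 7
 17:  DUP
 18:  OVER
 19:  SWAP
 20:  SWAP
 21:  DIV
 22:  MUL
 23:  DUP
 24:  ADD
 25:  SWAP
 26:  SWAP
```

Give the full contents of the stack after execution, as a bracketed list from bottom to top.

[-58, 14]

PUSH 1  : 1
POP     : (empty)
PUSH 1  : 1
PUSH 57 : 1 57
OVER    : 1 57 1
ROT     : 57 1 1
DUP     : 57 1 1 1
ADD     : 57 1 2
OVER    : 57 1 2 1
ADD     : 57 1 3
POP     : 57 1
DIV     : 57
PUSH -1 : 57 -1
SUB     : 58
NEG     : -58
PUSH 7  : -58 7
DUP     : -58 7 7
OVER    : -58 7 7 7
SWAP    : -58 7 7 7
SWAP    : -58 7 7 7
DIV     : -58 7 1
MUL     : -58 7
DUP     : -58 7 7
ADD     : -58 14
SWAP    : 14 -58
SWAP    : -58 14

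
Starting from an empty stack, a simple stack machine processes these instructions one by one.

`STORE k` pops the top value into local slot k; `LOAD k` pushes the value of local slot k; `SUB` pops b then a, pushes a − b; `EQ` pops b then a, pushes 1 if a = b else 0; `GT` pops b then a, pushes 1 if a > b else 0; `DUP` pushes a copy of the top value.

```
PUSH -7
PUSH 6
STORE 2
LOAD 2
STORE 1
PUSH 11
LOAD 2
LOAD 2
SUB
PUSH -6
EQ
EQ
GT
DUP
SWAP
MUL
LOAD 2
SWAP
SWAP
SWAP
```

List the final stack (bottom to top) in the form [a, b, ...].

[6, 0]

PUSH -7 → [-7]
PUSH 6  → [-7, 6]
STORE 2 → [-7]
LOAD 2  → [-7, 6]
STORE 1 → [-7]
PUSH 11 → [-7, 11]
LOAD 2  → [-7, 11, 6]
LOAD 2  → [-7, 11, 6, 6]
SUB     → [-7, 11, 0]
PUSH -6 → [-7, 11, 0, -6]
EQ      → [-7, 11, 0]
EQ      → [-7, 0]
GT      → [0]
DUP     → [0, 0]
SWAP    → [0, 0]
MUL     → [0]
LOAD 2  → [0, 6]
SWAP    → [6, 0]
SWAP    → [0, 6]
SWAP    → [6, 0]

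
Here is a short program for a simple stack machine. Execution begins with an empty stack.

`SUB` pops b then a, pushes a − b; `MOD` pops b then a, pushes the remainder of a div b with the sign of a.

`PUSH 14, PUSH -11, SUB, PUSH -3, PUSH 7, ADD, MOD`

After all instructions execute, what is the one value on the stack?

1

PUSH 14   [14]
PUSH -11  [14, -11]
SUB       [25]
PUSH -3   [25, -3]
PUSH 7    [25, -3, 7]
ADD       [25, 4]
MOD       [1]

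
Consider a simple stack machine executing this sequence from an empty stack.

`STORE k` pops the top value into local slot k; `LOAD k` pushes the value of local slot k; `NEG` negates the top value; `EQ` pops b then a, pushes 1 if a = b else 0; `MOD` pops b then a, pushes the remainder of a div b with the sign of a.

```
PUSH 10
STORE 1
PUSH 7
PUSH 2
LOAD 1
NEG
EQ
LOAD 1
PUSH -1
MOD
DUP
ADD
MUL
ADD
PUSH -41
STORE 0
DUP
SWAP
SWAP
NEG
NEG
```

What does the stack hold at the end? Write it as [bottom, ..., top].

PUSH 10  : 10
STORE 1  : (empty)
PUSH 7   : 7
PUSH 2   : 7 2
LOAD 1   : 7 2 10
NEG      : 7 2 -10
EQ       : 7 0
LOAD 1   : 7 0 10
PUSH -1  : 7 0 10 -1
MOD      : 7 0 0
DUP      : 7 0 0 0
ADD      : 7 0 0
MUL      : 7 0
ADD      : 7
PUSH -41 : 7 -41
STORE 0  : 7
DUP      : 7 7
SWAP     : 7 7
SWAP     : 7 7
NEG      : 7 -7
NEG      : 7 7

[7, 7]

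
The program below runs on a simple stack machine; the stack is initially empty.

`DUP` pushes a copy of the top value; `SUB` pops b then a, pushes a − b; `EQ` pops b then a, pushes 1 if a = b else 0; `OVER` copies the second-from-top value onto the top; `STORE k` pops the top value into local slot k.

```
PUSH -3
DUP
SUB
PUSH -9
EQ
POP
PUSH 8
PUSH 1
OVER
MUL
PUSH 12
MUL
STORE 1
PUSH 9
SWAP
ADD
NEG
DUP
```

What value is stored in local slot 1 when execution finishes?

PUSH -3 : [-3]
DUP     : [-3, -3]
SUB     : [0]
PUSH -9 : [0, -9]
EQ      : [0]
POP     : []
PUSH 8  : [8]
PUSH 1  : [8, 1]
OVER    : [8, 1, 8]
MUL     : [8, 8]
PUSH 12 : [8, 8, 12]
MUL     : [8, 96]
STORE 1 : [8]
PUSH 9  : [8, 9]
SWAP    : [9, 8]
ADD     : [17]
NEG     : [-17]
DUP     : [-17, -17]

96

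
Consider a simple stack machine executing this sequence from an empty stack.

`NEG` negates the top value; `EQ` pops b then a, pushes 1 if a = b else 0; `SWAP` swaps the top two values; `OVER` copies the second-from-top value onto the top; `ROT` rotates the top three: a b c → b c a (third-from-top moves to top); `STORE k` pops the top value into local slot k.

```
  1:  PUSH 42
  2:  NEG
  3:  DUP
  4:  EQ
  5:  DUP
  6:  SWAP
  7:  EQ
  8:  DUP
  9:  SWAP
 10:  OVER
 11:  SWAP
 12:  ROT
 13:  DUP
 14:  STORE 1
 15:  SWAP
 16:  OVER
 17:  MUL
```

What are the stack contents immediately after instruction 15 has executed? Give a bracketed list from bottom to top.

PUSH 42  [42]
NEG      [-42]
DUP      [-42, -42]
EQ       [1]
DUP      [1, 1]
SWAP     [1, 1]
EQ       [1]
DUP      [1, 1]
SWAP     [1, 1]
OVER     [1, 1, 1]
SWAP     [1, 1, 1]
ROT      [1, 1, 1]
DUP      [1, 1, 1, 1]
STORE 1  [1, 1, 1]
SWAP     [1, 1, 1]

[1, 1, 1]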